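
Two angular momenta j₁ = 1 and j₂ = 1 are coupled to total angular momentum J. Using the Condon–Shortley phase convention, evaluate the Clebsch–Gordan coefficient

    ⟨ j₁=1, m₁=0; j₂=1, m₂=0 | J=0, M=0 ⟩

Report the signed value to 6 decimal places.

-0.577350

triangle: 2!*0!*0!/3! = 2/6
(j±m)!: 1!*1!*1!*1!*0!*0! = 1
prefactor² = (2J+1)*Δ*N² = 1/3
  k=1: −1/(1!*1!*0!*0!*0!*0!) = -1
Σ = -1  ⇒  CG² = 1/3*(-1)² = 1/3
CG = −√(1/3) = -0.577350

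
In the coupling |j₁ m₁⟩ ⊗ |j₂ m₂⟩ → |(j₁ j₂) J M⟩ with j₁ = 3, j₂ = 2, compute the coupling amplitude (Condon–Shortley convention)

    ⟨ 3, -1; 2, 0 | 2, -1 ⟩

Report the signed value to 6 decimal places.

+√(1/7) ≈ +0.377964

j₁+j₂−J=3  J+j₁−j₂=3  J−j₁+j₂=1  j₁+j₂+J+1=8
(j₁±m₁, j₂±m₂, J±M) = (2,4,2,2,1,3)
P² = 36/7
sum k=1..2:
  [1] −1/12 = -1/12
  [2] +1/4 = 1/4
S = 1/6
C² = P²·S² = 1/7 ; C = +0.377964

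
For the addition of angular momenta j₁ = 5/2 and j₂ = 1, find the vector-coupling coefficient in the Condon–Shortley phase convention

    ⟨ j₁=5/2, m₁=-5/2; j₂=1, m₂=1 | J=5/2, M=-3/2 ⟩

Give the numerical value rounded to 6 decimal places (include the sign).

√[6·1!4!1!/7! · 0!5!2!0!1!4!] = √(1152/7)
  +(−1)^1/∏(1,0,4,1,0,0)! = -1/24  (running -1/24)
⟨..|..⟩ = √(1152/7)·(-1/24) = -0.534522

−√(2/7) = -0.534522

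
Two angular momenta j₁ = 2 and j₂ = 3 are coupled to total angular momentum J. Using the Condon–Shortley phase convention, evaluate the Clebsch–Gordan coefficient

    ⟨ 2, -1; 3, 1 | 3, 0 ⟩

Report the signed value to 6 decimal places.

+0.182574

triangle: 2!×2!×4!/9! = 96/362880
(j±m)!: 1!×3!×4!×2!×3!×3! = 10368
prefactor² = (2J+1)×Δ×N² = 96/5
  k=1: −1/(1!×1!×2!×3!×0!×1!) = -1/12
  k=2: +1/(2!×0!×1!×2!×1!×2!) = 1/8
Σ = 1/24  ⇒  CG² = 96/5×1/24² = 1/30
CG = +√(1/30) = +0.182574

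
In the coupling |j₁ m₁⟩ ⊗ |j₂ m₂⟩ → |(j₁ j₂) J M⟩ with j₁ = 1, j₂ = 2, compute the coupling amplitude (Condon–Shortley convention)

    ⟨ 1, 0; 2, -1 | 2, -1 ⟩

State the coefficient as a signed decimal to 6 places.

+0.408248  (= +√(1/6))

√[5·1!1!3!/6! · 1!1!1!3!1!3!] = √(3/2)
  +(−1)^0/∏(0,1,1,1,0,2)! = 1/2  (running 1/2)
  +(−1)^1/∏(1,0,0,0,1,3)! = -1/6  (running 1/3)
⟨..|..⟩ = √(3/2)·(1/3) = +0.408248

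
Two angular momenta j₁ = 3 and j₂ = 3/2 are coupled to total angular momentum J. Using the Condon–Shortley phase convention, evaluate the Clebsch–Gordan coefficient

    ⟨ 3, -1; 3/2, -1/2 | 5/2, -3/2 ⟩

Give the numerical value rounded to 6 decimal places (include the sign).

-0.591608  (= −√(7/20))

j₁+j₂−J=2  J+j₁−j₂=4  J−j₁+j₂=1  j₁+j₂+J+1=8
(j₁±m₁, j₂±m₂, J±M) = (2,4,1,2,1,4)
P² = 576/35
sum k=0..1:
  [0] +1/48 = 1/48
  [1] −1/6 = -1/6
S = -7/48
C² = P²·S² = 7/20 ; C = -0.591608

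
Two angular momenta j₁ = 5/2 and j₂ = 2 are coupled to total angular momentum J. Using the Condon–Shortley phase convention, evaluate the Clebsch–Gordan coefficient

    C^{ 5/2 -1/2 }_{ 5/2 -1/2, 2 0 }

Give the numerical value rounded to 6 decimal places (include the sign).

√[6·2!3!2!/8! · 2!3!2!2!2!3!] = √(72/35)
  +(−1)^0/∏(0,2,3,2,0,0)! = 1/24  (running 1/24)
  +(−1)^1/∏(1,1,2,1,1,1)! = -1/2  (running -11/24)
  +(−1)^2/∏(2,0,1,0,2,2)! = 1/8  (running -1/3)
⟨..|..⟩ = √(72/35)·(-1/3) = -0.478091

-0.478091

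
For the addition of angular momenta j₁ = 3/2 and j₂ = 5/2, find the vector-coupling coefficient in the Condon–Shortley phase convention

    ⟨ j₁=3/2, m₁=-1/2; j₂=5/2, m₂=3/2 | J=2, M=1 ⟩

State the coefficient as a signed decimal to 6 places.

+0.154303

j₁+j₂−J=2  J+j₁−j₂=1  J−j₁+j₂=3  j₁+j₂+J+1=7
(j₁±m₁, j₂±m₂, J±M) = (1,2,4,1,3,1)
P² = 24/7
sum k=1..2:
  [1] −1/6 = -1/6
  [2] +1/4 = 1/4
S = 1/12
C² = P²·S² = 1/42 ; C = +0.154303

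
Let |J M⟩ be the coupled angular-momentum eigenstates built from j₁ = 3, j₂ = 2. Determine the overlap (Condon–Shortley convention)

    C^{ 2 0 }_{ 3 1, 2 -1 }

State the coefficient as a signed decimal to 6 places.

-0.377964  (= −√(1/7))

√[5·3!3!1!/8! · 4!2!1!3!2!2!] = √(36/7)
  +(−1)^0/∏(0,3,2,1,1,0)! = 1/12  (running 1/12)
  +(−1)^1/∏(1,2,1,0,2,1)! = -1/4  (running -1/6)
⟨..|..⟩ = √(36/7)·(-1/6) = -0.377964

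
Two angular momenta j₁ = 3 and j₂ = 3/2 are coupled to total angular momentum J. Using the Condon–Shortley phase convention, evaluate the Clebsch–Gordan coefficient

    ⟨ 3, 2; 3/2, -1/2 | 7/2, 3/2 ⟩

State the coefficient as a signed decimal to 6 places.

triangle: 1!·5!·2!/9! = 240/362880
(j±m)!: 5!·1!·1!·2!·5!·2! = 57600
prefactor² = (2J+1)·Δ·N² = 6400/21
  k=0: +1/(0!·1!·1!·1!·4!·1!) = 1/24
  k=1: −1/(1!·0!·0!·0!·5!·2!) = -1/240
Σ = 3/80  ⇒  CG² = 6400/21·3/80² = 3/7
CG = +√(3/7) = +0.654654

+√(3/7) ≈ +0.654654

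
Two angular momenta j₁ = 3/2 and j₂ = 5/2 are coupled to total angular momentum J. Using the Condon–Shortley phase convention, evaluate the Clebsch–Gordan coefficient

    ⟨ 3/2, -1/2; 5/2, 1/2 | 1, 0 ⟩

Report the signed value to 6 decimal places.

triangle: 3!·0!·2!/6! = 12/720
(j±m)!: 1!·2!·3!·2!·1!·1! = 24
prefactor² = (2J+1)·Δ·N² = 6/5
  k=2: +1/(2!·1!·0!·1!·0!·1!) = 1/2
Σ = 1/2  ⇒  CG² = 6/5·1/2² = 3/10
CG = +√(3/10) = +0.547723

+0.547723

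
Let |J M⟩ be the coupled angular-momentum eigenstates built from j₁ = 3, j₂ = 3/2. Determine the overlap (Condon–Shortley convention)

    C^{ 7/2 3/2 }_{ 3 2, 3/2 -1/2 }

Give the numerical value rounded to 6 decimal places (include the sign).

+√(3/7) = +0.654654

j₁+j₂−J=1  J+j₁−j₂=5  J−j₁+j₂=2  j₁+j₂+J+1=9
(j₁±m₁, j₂±m₂, J±M) = (5,1,1,2,5,2)
P² = 6400/21
sum k=0..1:
  [0] +1/24 = 1/24
  [1] −1/240 = -1/240
S = 3/80
C² = P²·S² = 3/7 ; C = +0.654654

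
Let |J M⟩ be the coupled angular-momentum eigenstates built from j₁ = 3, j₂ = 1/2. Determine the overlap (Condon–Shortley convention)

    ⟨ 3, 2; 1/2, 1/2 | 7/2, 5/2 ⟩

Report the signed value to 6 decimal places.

√[8·0!6!1!/8! · 5!1!1!0!6!1!] = √(86400/7)
  +(−1)^0/∏(0,0,1,1,5,0)! = 1/120  (running 1/120)
⟨..|..⟩ = √(86400/7)·(1/120) = +0.925820

+0.925820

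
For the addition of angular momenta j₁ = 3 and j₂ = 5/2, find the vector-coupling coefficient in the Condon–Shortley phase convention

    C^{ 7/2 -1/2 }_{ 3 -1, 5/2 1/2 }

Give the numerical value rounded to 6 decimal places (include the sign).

triangle: 2!·4!·3!/10! = 288/3628800
(j±m)!: 2!·4!·3!·2!·3!·4! = 82944
prefactor² = (2J+1)·Δ·N² = 9216/175
  k=0: +1/(0!·2!·4!·3!·0!·0!) = 1/288
  k=1: −1/(1!·1!·3!·2!·1!·1!) = -1/12
  k=2: +1/(2!·0!·2!·1!·2!·2!) = 1/16
Σ = -5/288  ⇒  CG² = 9216/175·(-5/288)² = 1/63
CG = −√(1/63) = -0.125988

−√(1/63) = -0.125988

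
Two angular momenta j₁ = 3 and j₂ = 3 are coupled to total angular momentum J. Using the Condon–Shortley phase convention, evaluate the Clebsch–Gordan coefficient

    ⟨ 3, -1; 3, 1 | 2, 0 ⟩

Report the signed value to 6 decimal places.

triangle: 4!*2!*2!/9! = 96/362880
(j±m)!: 2!*4!*4!*2!*2!*2! = 9216
prefactor² = (2J+1)*Δ*N² = 256/21
  k=2: +1/(2!*2!*2!*2!*0!*0!) = 1/16
  k=3: −1/(3!*1!*1!*1!*1!*1!) = -1/6
  k=4: +1/(4!*0!*0!*0!*2!*2!) = 1/96
Σ = -3/32  ⇒  CG² = 256/21*(-3/32)² = 3/28
CG = −√(3/28) = -0.327327

-0.327327  (= −√(3/28))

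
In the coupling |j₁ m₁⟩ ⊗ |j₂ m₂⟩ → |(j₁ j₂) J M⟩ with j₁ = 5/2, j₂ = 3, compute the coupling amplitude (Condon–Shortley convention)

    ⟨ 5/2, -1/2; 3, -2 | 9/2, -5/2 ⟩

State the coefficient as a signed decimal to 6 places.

+√(49/198) = +0.497468

triangle: 1!×4!×5!/11! = 2880/39916800
(j±m)!: 2!×3!×1!×5!×2!×7! = 14515200
prefactor² = (2J+1)×Δ×N² = 115200/11
  k=0: +1/(0!×1!×3!×1!×1!×4!) = 1/144
  k=1: −1/(1!×0!×2!×0!×2!×5!) = -1/480
Σ = 7/1440  ⇒  CG² = 115200/11×7/1440² = 49/198
CG = +√(49/198) = +0.497468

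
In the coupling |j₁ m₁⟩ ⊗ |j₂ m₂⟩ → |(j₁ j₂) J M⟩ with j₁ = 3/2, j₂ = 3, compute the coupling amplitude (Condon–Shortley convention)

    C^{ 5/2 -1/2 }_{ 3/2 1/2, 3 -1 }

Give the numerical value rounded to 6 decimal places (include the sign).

j₁+j₂−J=2  J+j₁−j₂=1  J−j₁+j₂=4  j₁+j₂+J+1=8
(j₁±m₁, j₂±m₂, J±M) = (2,1,2,4,2,3)
P² = 288/35
sum k=0..1:
  [0] +1/8 = 1/8
  [1] −1/6 = -1/6
S = -1/24
C² = P²·S² = 1/70 ; C = -0.119523

-0.119523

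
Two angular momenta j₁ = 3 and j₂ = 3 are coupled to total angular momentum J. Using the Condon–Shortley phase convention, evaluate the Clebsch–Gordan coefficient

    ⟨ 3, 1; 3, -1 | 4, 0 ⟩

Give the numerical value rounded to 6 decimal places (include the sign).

j₁+j₂−J=2  J+j₁−j₂=4  J−j₁+j₂=4  j₁+j₂+J+1=11
(j₁±m₁, j₂±m₂, J±M) = (4,2,2,4,4,4)
P² = 663552/1925
sum k=0..2:
  [0] +1/32 = 1/32
  [1] −1/36 = -1/36
  [2] +1/1152 = 1/1152
S = 5/1152
C² = P²·S² = 1/154 ; C = +0.080582

+√(1/154) = +0.080582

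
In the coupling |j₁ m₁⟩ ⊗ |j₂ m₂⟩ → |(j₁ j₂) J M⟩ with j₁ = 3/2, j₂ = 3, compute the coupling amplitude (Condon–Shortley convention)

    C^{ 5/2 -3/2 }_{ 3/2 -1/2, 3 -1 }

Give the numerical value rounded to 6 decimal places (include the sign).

triangle: 2!×1!×4!/8! = 48/40320
(j±m)!: 1!×2!×2!×4!×1!×4! = 2304
prefactor² = (2J+1)×Δ×N² = 576/35
  k=1: −1/(1!×1!×1!×1!×0!×3!) = -1/6
  k=2: +1/(2!×0!×0!×0!×1!×4!) = 1/48
Σ = -7/48  ⇒  CG² = 576/35×(-7/48)² = 7/20
CG = −√(7/20) = -0.591608

-0.591608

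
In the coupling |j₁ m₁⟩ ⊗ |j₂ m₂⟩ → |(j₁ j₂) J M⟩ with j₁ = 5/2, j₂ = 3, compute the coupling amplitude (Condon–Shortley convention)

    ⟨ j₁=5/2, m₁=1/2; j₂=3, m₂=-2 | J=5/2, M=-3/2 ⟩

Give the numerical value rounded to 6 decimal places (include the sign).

√[6·3!2!3!/9! · 3!2!1!5!1!4!] = √(288/7)
  +(−1)^0/∏(0,3,2,1,0,2)! = 1/24  (running 1/24)
  +(−1)^1/∏(1,2,1,0,1,3)! = -1/12  (running -1/24)
⟨..|..⟩ = √(288/7)·(-1/24) = -0.267261

-0.267261  (= −√(1/14))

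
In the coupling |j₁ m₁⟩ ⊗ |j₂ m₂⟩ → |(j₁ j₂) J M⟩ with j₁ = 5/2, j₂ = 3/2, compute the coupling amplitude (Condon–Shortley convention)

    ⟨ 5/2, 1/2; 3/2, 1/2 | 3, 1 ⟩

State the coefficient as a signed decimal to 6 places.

−√(1/60) = -0.129099

√[7·1!4!2!/8! · 3!2!2!1!4!2!] = √(48/5)
  +(−1)^0/∏(0,1,2,2,2,0)! = 1/8  (running 1/8)
  +(−1)^1/∏(1,0,1,1,3,1)! = -1/6  (running -1/24)
⟨..|..⟩ = √(48/5)·(-1/24) = -0.129099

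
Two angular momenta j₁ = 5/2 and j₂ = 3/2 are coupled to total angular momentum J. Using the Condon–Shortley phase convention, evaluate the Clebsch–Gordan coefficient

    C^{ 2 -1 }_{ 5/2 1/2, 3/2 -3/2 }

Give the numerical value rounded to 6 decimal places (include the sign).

triangle: 2!×3!×1!/7! = 12/5040
(j±m)!: 3!×2!×0!×3!×1!×3! = 432
prefactor² = (2J+1)×Δ×N² = 36/7
  k=0: +1/(0!×2!×2!×0!×1!×1!) = 1/4
Σ = 1/4  ⇒  CG² = 36/7×1/4² = 9/28
CG = +√(9/28) = +0.566947

+0.566947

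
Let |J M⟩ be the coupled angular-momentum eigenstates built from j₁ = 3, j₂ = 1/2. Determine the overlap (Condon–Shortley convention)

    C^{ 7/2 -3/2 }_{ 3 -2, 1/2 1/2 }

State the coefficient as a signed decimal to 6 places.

√[8·0!6!1!/8! · 1!5!1!0!2!5!] = √(28800/7)
  +(−1)^0/∏(0,0,5,1,1,0)! = 1/120  (running 1/120)
⟨..|..⟩ = √(28800/7)·(1/120) = +0.534522

+0.534522  (= +√(2/7))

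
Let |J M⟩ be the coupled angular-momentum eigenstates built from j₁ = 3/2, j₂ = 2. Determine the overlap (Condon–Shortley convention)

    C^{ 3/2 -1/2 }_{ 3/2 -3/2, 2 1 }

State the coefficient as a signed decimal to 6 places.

√[4·2!1!2!/6! · 0!3!3!1!1!2!] = √(8/5)
  +(−1)^2/∏(2,0,1,1,0,1)! = 1/2  (running 1/2)
⟨..|..⟩ = √(8/5)·(1/2) = +0.632456

+0.632456  (= +√(2/5))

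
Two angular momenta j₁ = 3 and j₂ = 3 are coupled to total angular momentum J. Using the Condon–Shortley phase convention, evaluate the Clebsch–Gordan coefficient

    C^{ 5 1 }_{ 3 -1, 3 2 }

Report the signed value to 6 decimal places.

-0.566947

triangle: 1!·5!·5!/12! = 14400/479001600
(j±m)!: 2!·4!·5!·1!·6!·4! = 99532800
prefactor² = (2J+1)·Δ·N² = 230400/7
  k=0: +1/(0!·1!·4!·5!·1!·0!) = 1/2880
  k=1: −1/(1!·0!·3!·4!·2!·1!) = -1/288
Σ = -1/320  ⇒  CG² = 230400/7·(-1/320)² = 9/28
CG = −√(9/28) = -0.566947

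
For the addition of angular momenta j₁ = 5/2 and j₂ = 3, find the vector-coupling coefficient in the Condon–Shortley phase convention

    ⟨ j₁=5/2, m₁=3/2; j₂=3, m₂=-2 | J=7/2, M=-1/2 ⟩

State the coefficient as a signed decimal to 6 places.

+0.563436  (= +√(20/63))

triangle: 2!×3!×4!/10! = 288/3628800
(j±m)!: 4!×1!×1!×5!×3!×4! = 414720
prefactor² = (2J+1)×Δ×N² = 9216/35
  k=0: +1/(0!×2!×1!×1!×2!×3!) = 1/24
  k=1: −1/(1!×1!×0!×0!×3!×4!) = -1/144
Σ = 5/144  ⇒  CG² = 9216/35×5/144² = 20/63
CG = +√(20/63) = +0.563436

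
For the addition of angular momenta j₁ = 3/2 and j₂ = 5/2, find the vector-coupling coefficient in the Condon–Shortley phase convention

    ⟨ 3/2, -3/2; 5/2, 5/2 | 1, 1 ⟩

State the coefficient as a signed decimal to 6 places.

-0.707107  (= −√(1/2))

j₁+j₂−J=3  J+j₁−j₂=0  J−j₁+j₂=2  j₁+j₂+J+1=6
(j₁±m₁, j₂±m₂, J±M) = (0,3,5,0,2,0)
P² = 72
sum k=3..3:
  [3] −1/12 = -1/12
S = -1/12
C² = P²·S² = 1/2 ; C = -0.707107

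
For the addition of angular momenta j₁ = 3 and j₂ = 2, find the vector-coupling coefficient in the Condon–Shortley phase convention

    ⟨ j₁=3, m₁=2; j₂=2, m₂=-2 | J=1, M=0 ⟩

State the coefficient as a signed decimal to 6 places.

j₁+j₂−J=4  J+j₁−j₂=2  J−j₁+j₂=0  j₁+j₂+J+1=7
(j₁±m₁, j₂±m₂, J±M) = (5,1,0,4,1,1)
P² = 576/7
sum k=0..0:
  [0] +1/24 = 1/24
S = 1/24
C² = P²·S² = 1/7 ; C = +0.377964

+√(1/7) ≈ +0.377964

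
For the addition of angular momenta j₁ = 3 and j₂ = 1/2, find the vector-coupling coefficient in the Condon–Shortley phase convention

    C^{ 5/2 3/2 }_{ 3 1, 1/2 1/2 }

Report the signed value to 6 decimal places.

j₁+j₂−J=1  J+j₁−j₂=5  J−j₁+j₂=0  j₁+j₂+J+1=7
(j₁±m₁, j₂±m₂, J±M) = (4,2,1,0,4,1)
P² = 1152/7
sum k=1..1:
  [1] −1/24 = -1/24
S = -1/24
C² = P²·S² = 2/7 ; C = -0.534522

-0.534522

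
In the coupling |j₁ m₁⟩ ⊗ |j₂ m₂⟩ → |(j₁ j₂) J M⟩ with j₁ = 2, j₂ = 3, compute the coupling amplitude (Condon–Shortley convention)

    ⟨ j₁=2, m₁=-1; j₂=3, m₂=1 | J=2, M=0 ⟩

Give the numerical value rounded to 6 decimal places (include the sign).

+0.377964  (= +√(1/7))

j₁+j₂−J=3  J+j₁−j₂=1  J−j₁+j₂=3  j₁+j₂+J+1=8
(j₁±m₁, j₂±m₂, J±M) = (1,3,4,2,2,2)
P² = 36/7
sum k=2..3:
  [2] +1/4 = 1/4
  [3] −1/12 = -1/12
S = 1/6
C² = P²·S² = 1/7 ; C = +0.377964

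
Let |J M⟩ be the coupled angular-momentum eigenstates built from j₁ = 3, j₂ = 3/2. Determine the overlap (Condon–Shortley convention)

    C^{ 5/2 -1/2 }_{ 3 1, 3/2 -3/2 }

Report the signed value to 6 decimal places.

+√(27/70) ≈ +0.621059

√[6·2!4!1!/8! · 4!2!0!3!2!3!] = √(864/35)
  +(−1)^0/∏(0,2,2,0,2,1)! = 1/8  (running 1/8)
⟨..|..⟩ = √(864/35)·(1/8) = +0.621059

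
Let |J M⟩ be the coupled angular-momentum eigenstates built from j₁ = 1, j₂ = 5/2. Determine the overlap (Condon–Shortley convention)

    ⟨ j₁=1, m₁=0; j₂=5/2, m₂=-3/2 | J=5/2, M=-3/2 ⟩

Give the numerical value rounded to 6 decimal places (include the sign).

triangle: 1!*1!*4!/7! = 24/5040
(j±m)!: 1!*1!*1!*4!*1!*4! = 576
prefactor² = (2J+1)*Δ*N² = 576/35
  k=0: +1/(0!*1!*1!*1!*0!*3!) = 1/6
  k=1: −1/(1!*0!*0!*0!*1!*4!) = -1/24
Σ = 1/8  ⇒  CG² = 576/35*1/8² = 9/35
CG = +√(9/35) = +0.507093

+0.507093  (= +√(9/35))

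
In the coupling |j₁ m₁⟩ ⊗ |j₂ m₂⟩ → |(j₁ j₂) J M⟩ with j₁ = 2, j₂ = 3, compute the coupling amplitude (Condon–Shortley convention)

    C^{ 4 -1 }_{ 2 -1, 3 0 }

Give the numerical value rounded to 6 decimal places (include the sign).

−√(3/14) ≈ -0.462910

triangle: 1!·3!·5!/10! = 720/3628800
(j±m)!: 1!·3!·3!·3!·3!·5! = 155520
prefactor² = (2J+1)·Δ·N² = 1944/7
  k=0: +1/(0!·1!·3!·3!·0!·2!) = 1/72
  k=1: −1/(1!·0!·2!·2!·1!·3!) = -1/24
Σ = -1/36  ⇒  CG² = 1944/7·(-1/36)² = 3/14
CG = −√(3/14) = -0.462910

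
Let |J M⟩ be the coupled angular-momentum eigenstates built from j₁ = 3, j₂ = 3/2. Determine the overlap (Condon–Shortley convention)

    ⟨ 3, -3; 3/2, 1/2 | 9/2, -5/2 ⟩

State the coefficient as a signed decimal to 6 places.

√[10·0!6!3!/10! · 0!6!2!1!2!7!] = √(172800)
  +(−1)^0/∏(0,0,6,2,0,1)! = 1/1440  (running 1/1440)
⟨..|..⟩ = √(172800)·(1/1440) = +0.288675

+√(1/12) = +0.288675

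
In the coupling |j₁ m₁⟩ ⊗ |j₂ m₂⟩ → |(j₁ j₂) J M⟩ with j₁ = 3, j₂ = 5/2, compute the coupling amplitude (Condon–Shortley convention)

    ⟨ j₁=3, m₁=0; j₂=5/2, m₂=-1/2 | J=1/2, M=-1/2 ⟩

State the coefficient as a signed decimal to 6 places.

+√(1/7) ≈ +0.377964

√[2·5!1!0!/7! · 3!3!2!3!0!1!] = √(144/7)
  +(−1)^2/∏(2,3,1,0,0,0)! = 1/12  (running 1/12)
⟨..|..⟩ = √(144/7)·(1/12) = +0.377964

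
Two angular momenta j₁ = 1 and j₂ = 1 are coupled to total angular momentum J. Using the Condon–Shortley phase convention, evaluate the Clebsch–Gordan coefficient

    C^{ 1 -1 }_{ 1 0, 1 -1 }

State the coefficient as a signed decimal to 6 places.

triangle: 1!*1!*1!/4! = 1/24
(j±m)!: 1!*1!*0!*2!*0!*2! = 4
prefactor² = (2J+1)*Δ*N² = 1/2
  k=0: +1/(0!*1!*1!*0!*0!*1!) = 1
Σ = 1  ⇒  CG² = 1/2*1² = 1/2
CG = +√(1/2) = +0.707107

+0.707107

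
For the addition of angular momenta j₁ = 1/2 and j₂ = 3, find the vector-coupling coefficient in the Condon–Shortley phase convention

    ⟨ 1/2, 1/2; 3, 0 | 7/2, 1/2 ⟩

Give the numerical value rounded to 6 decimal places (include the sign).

√[8·0!1!6!/8! · 1!0!3!3!4!3!] = √(5184/7)
  +(−1)^0/∏(0,0,0,3,1,3)! = 1/36  (running 1/36)
⟨..|..⟩ = √(5184/7)·(1/36) = +0.755929

+0.755929  (= +√(4/7))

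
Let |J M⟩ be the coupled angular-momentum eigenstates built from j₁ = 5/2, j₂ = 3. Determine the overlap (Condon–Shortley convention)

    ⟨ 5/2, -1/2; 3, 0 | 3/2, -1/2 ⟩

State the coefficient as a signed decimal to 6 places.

√[4·4!1!2!/8! · 2!3!3!3!1!2!] = √(144/35)
  +(−1)^2/∏(2,2,1,1,0,1)! = 1/4  (running 1/4)
  +(−1)^3/∏(3,1,0,0,1,2)! = -1/12  (running 1/6)
⟨..|..⟩ = √(144/35)·(1/6) = +0.338062

+0.338062  (= +√(4/35))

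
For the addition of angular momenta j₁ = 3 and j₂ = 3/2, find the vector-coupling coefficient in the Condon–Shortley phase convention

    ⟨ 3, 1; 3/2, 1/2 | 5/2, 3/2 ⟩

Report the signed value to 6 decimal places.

triangle: 2!·4!·1!/8! = 48/40320
(j±m)!: 4!·2!·2!·1!·4!·1! = 2304
prefactor² = (2J+1)·Δ·N² = 576/35
  k=1: −1/(1!·1!·1!·1!·3!·0!) = -1/6
  k=2: +1/(2!·0!·0!·0!·4!·1!) = 1/48
Σ = -7/48  ⇒  CG² = 576/35·(-7/48)² = 7/20
CG = −√(7/20) = -0.591608

−√(7/20) = -0.591608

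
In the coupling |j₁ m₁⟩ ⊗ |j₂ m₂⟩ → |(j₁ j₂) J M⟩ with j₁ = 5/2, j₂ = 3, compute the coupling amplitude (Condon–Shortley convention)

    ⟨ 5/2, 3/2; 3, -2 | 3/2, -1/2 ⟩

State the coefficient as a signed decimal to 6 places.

triangle: 4!*1!*2!/8! = 48/40320
(j±m)!: 4!*1!*1!*5!*1!*2! = 5760
prefactor² = (2J+1)*Δ*N² = 192/7
  k=0: +1/(0!*4!*1!*1!*0!*1!) = 1/24
  k=1: −1/(1!*3!*0!*0!*1!*2!) = -1/12
Σ = -1/24  ⇒  CG² = 192/7*(-1/24)² = 1/21
CG = −√(1/21) = -0.218218

−√(1/21) = -0.218218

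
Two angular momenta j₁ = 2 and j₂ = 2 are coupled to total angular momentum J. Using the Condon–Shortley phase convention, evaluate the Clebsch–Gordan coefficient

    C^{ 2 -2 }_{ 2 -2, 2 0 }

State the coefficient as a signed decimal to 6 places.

+0.534522  (= +√(2/7))

triangle: 2!*2!*2!/7! = 8/5040
(j±m)!: 0!*4!*2!*2!*0!*4! = 2304
prefactor² = (2J+1)*Δ*N² = 128/7
  k=2: +1/(2!*0!*2!*0!*0!*2!) = 1/8
Σ = 1/8  ⇒  CG² = 128/7*1/8² = 2/7
CG = +√(2/7) = +0.534522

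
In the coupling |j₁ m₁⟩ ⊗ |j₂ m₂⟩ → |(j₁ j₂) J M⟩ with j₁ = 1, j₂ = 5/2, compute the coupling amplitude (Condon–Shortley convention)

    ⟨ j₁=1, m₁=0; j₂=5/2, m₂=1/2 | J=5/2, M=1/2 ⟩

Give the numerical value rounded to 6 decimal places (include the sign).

−√(1/35) ≈ -0.169031

√[6·1!1!4!/7! · 1!1!3!2!3!2!] = √(144/35)
  +(−1)^0/∏(0,1,1,3,0,1)! = 1/6  (running 1/6)
  +(−1)^1/∏(1,0,0,2,1,2)! = -1/4  (running -1/12)
⟨..|..⟩ = √(144/35)·(-1/12) = -0.169031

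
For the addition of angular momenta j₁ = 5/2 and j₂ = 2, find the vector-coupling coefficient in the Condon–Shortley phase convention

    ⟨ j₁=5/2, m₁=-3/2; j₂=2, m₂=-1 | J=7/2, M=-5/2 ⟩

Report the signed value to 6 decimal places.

-0.125988

triangle: 1!*4!*3!/9! = 144/362880
(j±m)!: 1!*4!*1!*3!*1!*6! = 103680
prefactor² = (2J+1)*Δ*N² = 2304/7
  k=0: +1/(0!*1!*4!*1!*0!*2!) = 1/48
  k=1: −1/(1!*0!*3!*0!*1!*3!) = -1/36
Σ = -1/144  ⇒  CG² = 2304/7*(-1/144)² = 1/63
CG = −√(1/63) = -0.125988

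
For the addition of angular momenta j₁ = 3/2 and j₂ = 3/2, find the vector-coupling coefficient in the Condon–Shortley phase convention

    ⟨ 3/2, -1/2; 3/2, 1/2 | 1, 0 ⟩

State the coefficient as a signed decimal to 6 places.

triangle: 2!×1!×1!/5! = 2/120
(j±m)!: 1!×2!×2!×1!×1!×1! = 4
prefactor² = (2J+1)×Δ×N² = 1/5
  k=1: −1/(1!×1!×1!×1!×0!×0!) = -1
  k=2: +1/(2!×0!×0!×0!×1!×1!) = 1/2
Σ = -1/2  ⇒  CG² = 1/5×(-1/2)² = 1/20
CG = −√(1/20) = -0.223607

−√(1/20) ≈ -0.223607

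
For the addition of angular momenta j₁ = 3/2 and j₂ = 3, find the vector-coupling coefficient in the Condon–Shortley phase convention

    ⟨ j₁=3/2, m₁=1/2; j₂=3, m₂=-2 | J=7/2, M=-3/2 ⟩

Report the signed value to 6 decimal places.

+0.654654  (= +√(3/7))

√[8·1!2!5!/9! · 2!1!1!5!2!5!] = √(6400/21)
  +(−1)^0/∏(0,1,1,1,1,4)! = 1/24  (running 1/24)
  +(−1)^1/∏(1,0,0,0,2,5)! = -1/240  (running 3/80)
⟨..|..⟩ = √(6400/21)·(3/80) = +0.654654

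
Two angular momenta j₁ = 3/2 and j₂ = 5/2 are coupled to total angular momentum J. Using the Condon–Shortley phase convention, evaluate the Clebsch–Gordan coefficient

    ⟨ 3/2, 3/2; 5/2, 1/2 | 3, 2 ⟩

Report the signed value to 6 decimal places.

√[7·1!2!4!/8! · 3!0!3!2!5!1!] = √(72)
  +(−1)^0/∏(0,1,0,3,2,1)! = 1/12  (running 1/12)
⟨..|..⟩ = √(72)·(1/12) = +0.707107

+0.707107  (= +√(1/2))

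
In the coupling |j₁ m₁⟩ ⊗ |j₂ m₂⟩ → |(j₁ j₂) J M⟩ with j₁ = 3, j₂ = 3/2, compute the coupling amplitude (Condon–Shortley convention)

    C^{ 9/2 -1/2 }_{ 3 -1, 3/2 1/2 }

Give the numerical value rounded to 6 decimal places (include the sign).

j₁+j₂−J=0  J+j₁−j₂=6  J−j₁+j₂=3  j₁+j₂+J+1=10
(j₁±m₁, j₂±m₂, J±M) = (2,4,2,1,4,5)
P² = 23040/7
sum k=0..0:
  [0] +1/96 = 1/96
S = 1/96
C² = P²·S² = 5/14 ; C = +0.597614

+0.597614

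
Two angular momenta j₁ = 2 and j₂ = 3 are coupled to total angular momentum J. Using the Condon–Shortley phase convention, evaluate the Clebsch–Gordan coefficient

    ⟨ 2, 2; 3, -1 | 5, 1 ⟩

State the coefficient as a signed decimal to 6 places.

+√(1/14) ≈ +0.267261

triangle: 0!*4!*6!/11! = 17280/39916800
(j±m)!: 4!*0!*2!*4!*6!*4! = 19906560
prefactor² = (2J+1)*Δ*N² = 663552/7
  k=0: +1/(0!*0!*0!*2!*4!*4!) = 1/1152
Σ = 1/1152  ⇒  CG² = 663552/7*1/1152² = 1/14
CG = +√(1/14) = +0.267261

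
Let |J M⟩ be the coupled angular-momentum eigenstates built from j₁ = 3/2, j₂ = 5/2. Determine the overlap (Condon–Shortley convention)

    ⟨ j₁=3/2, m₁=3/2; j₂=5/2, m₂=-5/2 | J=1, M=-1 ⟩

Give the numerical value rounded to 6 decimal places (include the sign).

triangle: 3!·0!·2!/6! = 12/720
(j±m)!: 3!·0!·0!·5!·0!·2! = 1440
prefactor² = (2J+1)·Δ·N² = 72
  k=0: +1/(0!·3!·0!·0!·0!·2!) = 1/12
Σ = 1/12  ⇒  CG² = 72·1/12² = 1/2
CG = +√(1/2) = +0.707107

+0.707107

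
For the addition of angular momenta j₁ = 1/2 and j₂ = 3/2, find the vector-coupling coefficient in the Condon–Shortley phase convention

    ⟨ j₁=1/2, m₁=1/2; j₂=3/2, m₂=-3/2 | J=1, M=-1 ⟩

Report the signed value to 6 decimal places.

√[3·1!0!2!/4! · 1!0!0!3!0!2!] = √(3)
  +(−1)^0/∏(0,1,0,0,0,2)! = 1/2  (running 1/2)
⟨..|..⟩ = √(3)·(1/2) = +0.866025

+√(3/4) ≈ +0.866025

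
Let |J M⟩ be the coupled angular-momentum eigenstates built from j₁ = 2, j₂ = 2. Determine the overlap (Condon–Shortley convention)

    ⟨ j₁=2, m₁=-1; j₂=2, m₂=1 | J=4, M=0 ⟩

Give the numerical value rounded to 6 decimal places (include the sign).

√[9·0!4!4!/9! · 1!3!3!1!4!4!] = √(10368/35)
  +(−1)^0/∏(0,0,3,3,1,1)! = 1/36  (running 1/36)
⟨..|..⟩ = √(10368/35)·(1/36) = +0.478091

+0.478091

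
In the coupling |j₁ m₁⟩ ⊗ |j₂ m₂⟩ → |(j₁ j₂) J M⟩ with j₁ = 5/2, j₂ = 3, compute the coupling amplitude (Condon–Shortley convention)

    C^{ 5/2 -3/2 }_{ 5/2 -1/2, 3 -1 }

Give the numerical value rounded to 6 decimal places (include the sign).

triangle: 3!×2!×3!/9! = 72/362880
(j±m)!: 2!×3!×2!×4!×1!×4! = 13824
prefactor² = (2J+1)×Δ×N² = 576/35
  k=1: −1/(1!×2!×2!×1!×0!×2!) = -1/8
  k=2: +1/(2!×1!×1!×0!×1!×3!) = 1/12
Σ = -1/24  ⇒  CG² = 576/35×(-1/24)² = 1/35
CG = −√(1/35) = -0.169031

-0.169031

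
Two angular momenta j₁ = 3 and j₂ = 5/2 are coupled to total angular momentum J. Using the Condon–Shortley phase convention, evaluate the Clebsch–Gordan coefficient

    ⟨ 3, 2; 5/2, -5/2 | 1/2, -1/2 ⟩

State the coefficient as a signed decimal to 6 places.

√[2·5!1!0!/7! · 5!1!0!5!0!1!] = √(4800/7)
  +(−1)^0/∏(0,5,1,0,0,0)! = 1/120  (running 1/120)
⟨..|..⟩ = √(4800/7)·(1/120) = +0.218218

+√(1/21) = +0.218218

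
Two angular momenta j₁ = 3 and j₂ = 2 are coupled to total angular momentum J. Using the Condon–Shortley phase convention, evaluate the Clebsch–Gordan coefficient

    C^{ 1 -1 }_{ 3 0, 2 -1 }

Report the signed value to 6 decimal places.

j₁+j₂−J=4  J+j₁−j₂=2  J−j₁+j₂=0  j₁+j₂+J+1=7
(j₁±m₁, j₂±m₂, J±M) = (3,3,1,3,0,2)
P² = 432/35
sum k=1..1:
  [1] −1/12 = -1/12
S = -1/12
C² = P²·S² = 3/35 ; C = -0.292770

−√(3/35) = -0.292770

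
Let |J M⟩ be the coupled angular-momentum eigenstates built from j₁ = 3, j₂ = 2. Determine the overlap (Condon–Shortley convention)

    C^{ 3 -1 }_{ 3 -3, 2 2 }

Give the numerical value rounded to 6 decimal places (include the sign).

√[7·2!4!2!/9! · 0!6!4!0!2!4!] = √(1536)
  +(−1)^2/∏(2,0,4,2,0,0)! = 1/96  (running 1/96)
⟨..|..⟩ = √(1536)·(1/96) = +0.408248

+√(1/6) ≈ +0.408248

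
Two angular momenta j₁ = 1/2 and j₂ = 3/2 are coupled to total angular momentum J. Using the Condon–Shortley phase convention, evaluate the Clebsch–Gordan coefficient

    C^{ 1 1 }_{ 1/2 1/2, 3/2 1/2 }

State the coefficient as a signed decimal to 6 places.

+√(1/4) ≈ +0.500000

triangle: 1!·0!·2!/4! = 2/24
(j±m)!: 1!·0!·2!·1!·2!·0! = 4
prefactor² = (2J+1)·Δ·N² = 1
  k=0: +1/(0!·1!·0!·2!·0!·0!) = 1/2
Σ = 1/2  ⇒  CG² = 1·1/2² = 1/4
CG = +√(1/4) = +0.500000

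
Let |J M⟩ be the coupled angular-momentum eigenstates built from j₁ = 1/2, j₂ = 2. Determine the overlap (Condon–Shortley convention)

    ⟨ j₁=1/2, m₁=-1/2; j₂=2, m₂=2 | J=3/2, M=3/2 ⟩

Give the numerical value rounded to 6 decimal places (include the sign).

-0.894427

triangle: 1!×0!×3!/5! = 6/120
(j±m)!: 0!×1!×4!×0!×3!×0! = 144
prefactor² = (2J+1)×Δ×N² = 144/5
  k=1: −1/(1!×0!×0!×3!×0!×0!) = -1/6
Σ = -1/6  ⇒  CG² = 144/5×(-1/6)² = 4/5
CG = −√(4/5) = -0.894427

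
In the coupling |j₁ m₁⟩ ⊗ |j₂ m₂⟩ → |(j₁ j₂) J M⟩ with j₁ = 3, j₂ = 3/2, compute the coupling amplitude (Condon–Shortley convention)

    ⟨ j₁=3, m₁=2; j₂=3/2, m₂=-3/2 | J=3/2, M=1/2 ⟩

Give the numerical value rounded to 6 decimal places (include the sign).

+0.534522

j₁+j₂−J=3  J+j₁−j₂=3  J−j₁+j₂=0  j₁+j₂+J+1=7
(j₁±m₁, j₂±m₂, J±M) = (5,1,0,3,2,1)
P² = 288/7
sum k=0..0:
  [0] +1/12 = 1/12
S = 1/12
C² = P²·S² = 2/7 ; C = +0.534522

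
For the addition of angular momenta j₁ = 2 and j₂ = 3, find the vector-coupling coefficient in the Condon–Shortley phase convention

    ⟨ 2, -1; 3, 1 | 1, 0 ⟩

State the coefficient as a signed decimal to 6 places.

−√(8/35) = -0.478091

triangle: 4!*0!*2!/7! = 48/5040
(j±m)!: 1!*3!*4!*2!*1!*1! = 288
prefactor² = (2J+1)*Δ*N² = 288/35
  k=3: −1/(3!*1!*0!*1!*0!*1!) = -1/6
Σ = -1/6  ⇒  CG² = 288/35*(-1/6)² = 8/35
CG = −√(8/35) = -0.478091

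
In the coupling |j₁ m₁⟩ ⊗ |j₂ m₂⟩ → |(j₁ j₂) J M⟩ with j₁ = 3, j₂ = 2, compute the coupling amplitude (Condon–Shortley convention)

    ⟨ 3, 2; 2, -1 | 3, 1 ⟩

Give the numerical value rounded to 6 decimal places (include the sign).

+0.500000

triangle: 2!·4!·2!/9! = 96/362880
(j±m)!: 5!·1!·1!·3!·4!·2! = 34560
prefactor² = (2J+1)·Δ·N² = 64
  k=0: +1/(0!·2!·1!·1!·3!·1!) = 1/12
  k=1: −1/(1!·1!·0!·0!·4!·2!) = -1/48
Σ = 1/16  ⇒  CG² = 64·1/16² = 1/4
CG = +√(1/4) = +0.500000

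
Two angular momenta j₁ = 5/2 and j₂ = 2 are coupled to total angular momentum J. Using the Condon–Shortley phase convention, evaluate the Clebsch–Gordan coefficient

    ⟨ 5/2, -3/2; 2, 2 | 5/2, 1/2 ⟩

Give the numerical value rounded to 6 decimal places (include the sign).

j₁+j₂−J=2  J+j₁−j₂=3  J−j₁+j₂=2  j₁+j₂+J+1=8
(j₁±m₁, j₂±m₂, J±M) = (1,4,4,0,3,2)
P² = 864/35
sum k=2..2:
  [2] +1/8 = 1/8
S = 1/8
C² = P²·S² = 27/70 ; C = +0.621059

+√(27/70) = +0.621059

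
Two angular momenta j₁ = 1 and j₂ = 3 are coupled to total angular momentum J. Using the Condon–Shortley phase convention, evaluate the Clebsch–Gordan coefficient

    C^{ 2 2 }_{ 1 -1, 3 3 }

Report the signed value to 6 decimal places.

+√(5/7) = +0.845154

triangle: 2!*0!*4!/7! = 48/5040
(j±m)!: 0!*2!*6!*0!*4!*0! = 34560
prefactor² = (2J+1)*Δ*N² = 11520/7
  k=2: +1/(2!*0!*0!*4!*0!*0!) = 1/48
Σ = 1/48  ⇒  CG² = 11520/7*1/48² = 5/7
CG = +√(5/7) = +0.845154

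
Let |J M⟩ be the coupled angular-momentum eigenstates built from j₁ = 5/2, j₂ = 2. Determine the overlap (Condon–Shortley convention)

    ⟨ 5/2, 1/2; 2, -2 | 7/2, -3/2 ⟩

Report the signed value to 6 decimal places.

+√(8/21) ≈ +0.617213

triangle: 1!*4!*3!/9! = 144/362880
(j±m)!: 3!*2!*0!*4!*2!*5! = 69120
prefactor² = (2J+1)*Δ*N² = 1536/7
  k=0: +1/(0!*1!*2!*0!*2!*3!) = 1/24
Σ = 1/24  ⇒  CG² = 1536/7*1/24² = 8/21
CG = +√(8/21) = +0.617213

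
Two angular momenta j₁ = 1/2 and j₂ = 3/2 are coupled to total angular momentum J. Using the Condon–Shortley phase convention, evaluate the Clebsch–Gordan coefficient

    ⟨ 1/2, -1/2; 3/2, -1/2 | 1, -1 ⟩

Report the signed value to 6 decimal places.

−√(1/4) = -0.500000

j₁+j₂−J=1  J+j₁−j₂=0  J−j₁+j₂=2  j₁+j₂+J+1=4
(j₁±m₁, j₂±m₂, J±M) = (0,1,1,2,0,2)
P² = 1
sum k=1..1:
  [1] −1/2 = -1/2
S = -1/2
C² = P²·S² = 1/4 ; C = -0.500000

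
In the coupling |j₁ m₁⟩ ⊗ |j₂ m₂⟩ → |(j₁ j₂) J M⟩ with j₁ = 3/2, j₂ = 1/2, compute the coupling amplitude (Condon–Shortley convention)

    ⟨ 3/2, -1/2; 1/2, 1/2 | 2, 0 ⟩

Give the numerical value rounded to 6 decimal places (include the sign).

+√(1/2) = +0.707107

j₁+j₂−J=0  J+j₁−j₂=3  J−j₁+j₂=1  j₁+j₂+J+1=5
(j₁±m₁, j₂±m₂, J±M) = (1,2,1,0,2,2)
P² = 2
sum k=0..0:
  [0] +1/2 = 1/2
S = 1/2
C² = P²·S² = 1/2 ; C = +0.707107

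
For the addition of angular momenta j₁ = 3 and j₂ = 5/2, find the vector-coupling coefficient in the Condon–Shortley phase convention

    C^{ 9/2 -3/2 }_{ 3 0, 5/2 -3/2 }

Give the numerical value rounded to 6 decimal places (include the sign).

+0.540562

triangle: 1!×5!×4!/11! = 2880/39916800
(j±m)!: 3!×3!×1!×4!×3!×6! = 3732480
prefactor² = (2J+1)×Δ×N² = 207360/77
  k=0: +1/(0!×1!×3!×1!×2!×3!) = 1/72
  k=1: −1/(1!×0!×2!×0!×3!×4!) = -1/288
Σ = 1/96  ⇒  CG² = 207360/77×1/96² = 45/154
CG = +√(45/154) = +0.540562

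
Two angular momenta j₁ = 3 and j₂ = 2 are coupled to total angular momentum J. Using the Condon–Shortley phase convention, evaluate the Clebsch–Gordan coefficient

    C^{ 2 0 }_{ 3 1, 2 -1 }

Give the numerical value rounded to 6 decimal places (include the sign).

−√(1/7) = -0.377964

j₁+j₂−J=3  J+j₁−j₂=3  J−j₁+j₂=1  j₁+j₂+J+1=8
(j₁±m₁, j₂±m₂, J±M) = (4,2,1,3,2,2)
P² = 36/7
sum k=0..1:
  [0] +1/12 = 1/12
  [1] −1/4 = -1/4
S = -1/6
C² = P²·S² = 1/7 ; C = -0.377964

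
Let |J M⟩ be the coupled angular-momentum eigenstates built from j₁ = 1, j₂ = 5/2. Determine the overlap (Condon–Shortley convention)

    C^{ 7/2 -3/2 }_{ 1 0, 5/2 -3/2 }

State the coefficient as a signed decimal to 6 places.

+0.690066  (= +√(10/21))

j₁+j₂−J=0  J+j₁−j₂=2  J−j₁+j₂=5  j₁+j₂+J+1=8
(j₁±m₁, j₂±m₂, J±M) = (1,1,1,4,2,5)
P² = 1920/7
sum k=0..0:
  [0] +1/24 = 1/24
S = 1/24
C² = P²·S² = 10/21 ; C = +0.690066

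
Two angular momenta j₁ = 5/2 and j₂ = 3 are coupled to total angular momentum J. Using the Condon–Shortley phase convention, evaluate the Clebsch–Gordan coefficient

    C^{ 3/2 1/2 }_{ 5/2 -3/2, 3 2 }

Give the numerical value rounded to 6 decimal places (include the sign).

-0.218218

√[4·4!1!2!/8! · 1!4!5!1!2!1!] = √(192/7)
  +(−1)^3/∏(3,1,1,2,0,0)! = -1/12  (running -1/12)
  +(−1)^4/∏(4,0,0,1,1,1)! = 1/24  (running -1/24)
⟨..|..⟩ = √(192/7)·(-1/24) = -0.218218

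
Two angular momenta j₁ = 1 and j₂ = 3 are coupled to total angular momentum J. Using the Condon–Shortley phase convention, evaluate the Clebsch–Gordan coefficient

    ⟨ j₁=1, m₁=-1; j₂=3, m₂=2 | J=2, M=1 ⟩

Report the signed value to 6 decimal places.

+0.690066

triangle: 2!×0!×4!/7! = 48/5040
(j±m)!: 0!×2!×5!×1!×3!×1! = 1440
prefactor² = (2J+1)×Δ×N² = 480/7
  k=2: +1/(2!×0!×0!×3!×0!×1!) = 1/12
Σ = 1/12  ⇒  CG² = 480/7×1/12² = 10/21
CG = +√(10/21) = +0.690066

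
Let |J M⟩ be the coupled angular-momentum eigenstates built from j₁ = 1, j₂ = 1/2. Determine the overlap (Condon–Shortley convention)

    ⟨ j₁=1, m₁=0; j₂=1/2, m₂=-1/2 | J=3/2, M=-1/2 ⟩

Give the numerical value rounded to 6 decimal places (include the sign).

j₁+j₂−J=0  J+j₁−j₂=2  J−j₁+j₂=1  j₁+j₂+J+1=4
(j₁±m₁, j₂±m₂, J±M) = (1,1,0,1,1,2)
P² = 2/3
sum k=0..0:
  [0] +1/1 = 1
S = 1
C² = P²·S² = 2/3 ; C = +0.816497

+√(2/3) ≈ +0.816497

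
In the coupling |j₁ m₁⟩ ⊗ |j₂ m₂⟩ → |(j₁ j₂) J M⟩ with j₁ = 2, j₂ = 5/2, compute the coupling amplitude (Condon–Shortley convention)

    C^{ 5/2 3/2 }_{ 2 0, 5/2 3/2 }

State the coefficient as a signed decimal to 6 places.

−√(1/70) = -0.119523

√[6·2!2!3!/8! · 2!2!4!1!4!1!] = √(288/35)
  +(−1)^1/∏(1,1,1,3,1,0)! = -1/6  (running -1/6)
  +(−1)^2/∏(2,0,0,2,2,1)! = 1/8  (running -1/24)
⟨..|..⟩ = √(288/35)·(-1/24) = -0.119523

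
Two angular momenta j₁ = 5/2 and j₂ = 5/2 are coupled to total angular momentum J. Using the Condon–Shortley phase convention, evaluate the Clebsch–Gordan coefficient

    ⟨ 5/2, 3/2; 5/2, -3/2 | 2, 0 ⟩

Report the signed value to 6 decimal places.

j₁+j₂−J=3  J+j₁−j₂=2  J−j₁+j₂=2  j₁+j₂+J+1=8
(j₁±m₁, j₂±m₂, J±M) = (4,1,1,4,2,2)
P² = 48/7
sum k=0..1:
  [0] +1/6 = 1/6
  [1] −1/8 = -1/8
S = 1/24
C² = P²·S² = 1/84 ; C = +0.109109

+0.109109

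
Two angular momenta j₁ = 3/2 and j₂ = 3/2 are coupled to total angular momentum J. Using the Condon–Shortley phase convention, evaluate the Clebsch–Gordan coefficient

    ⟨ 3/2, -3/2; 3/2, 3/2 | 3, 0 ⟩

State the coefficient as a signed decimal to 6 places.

+0.223607

j₁+j₂−J=0  J+j₁−j₂=3  J−j₁+j₂=3  j₁+j₂+J+1=7
(j₁±m₁, j₂±m₂, J±M) = (0,3,3,0,3,3)
P² = 324/5
sum k=0..0:
  [0] +1/36 = 1/36
S = 1/36
C² = P²·S² = 1/20 ; C = +0.223607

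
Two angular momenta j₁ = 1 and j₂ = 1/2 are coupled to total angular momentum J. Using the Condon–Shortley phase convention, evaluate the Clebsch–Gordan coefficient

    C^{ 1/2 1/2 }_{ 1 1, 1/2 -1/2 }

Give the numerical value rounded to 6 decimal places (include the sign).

+√(2/3) ≈ +0.816497

√[2·1!1!0!/3! · 2!0!0!1!1!0!] = √(2/3)
  +(−1)^0/∏(0,1,0,0,1,0)! = 1  (running 1)
⟨..|..⟩ = √(2/3)·(1) = +0.816497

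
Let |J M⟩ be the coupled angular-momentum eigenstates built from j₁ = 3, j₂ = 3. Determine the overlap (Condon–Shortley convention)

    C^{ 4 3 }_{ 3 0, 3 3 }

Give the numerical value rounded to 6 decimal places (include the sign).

+√(9/22) ≈ +0.639602

j₁+j₂−J=2  J+j₁−j₂=4  J−j₁+j₂=4  j₁+j₂+J+1=11
(j₁±m₁, j₂±m₂, J±M) = (3,3,6,0,7,1)
P² = 373248/11
sum k=2..2:
  [2] +1/288 = 1/288
S = 1/288
C² = P²·S² = 9/22 ; C = +0.639602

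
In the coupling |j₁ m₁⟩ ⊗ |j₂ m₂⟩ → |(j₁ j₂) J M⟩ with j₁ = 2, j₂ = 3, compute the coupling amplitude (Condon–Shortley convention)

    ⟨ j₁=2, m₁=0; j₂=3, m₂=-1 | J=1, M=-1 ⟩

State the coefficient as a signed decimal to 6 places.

+0.414039  (= +√(6/35))

√[3·4!0!2!/7! · 2!2!2!4!0!2!] = √(384/35)
  +(−1)^2/∏(2,2,0,0,0,2)! = 1/8  (running 1/8)
⟨..|..⟩ = √(384/35)·(1/8) = +0.414039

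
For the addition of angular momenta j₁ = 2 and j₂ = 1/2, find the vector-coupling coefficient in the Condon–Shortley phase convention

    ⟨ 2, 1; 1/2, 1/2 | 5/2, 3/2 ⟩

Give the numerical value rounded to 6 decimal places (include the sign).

+√(4/5) = +0.894427

triangle: 0!*4!*1!/6! = 24/720
(j±m)!: 3!*1!*1!*0!*4!*1! = 144
prefactor² = (2J+1)*Δ*N² = 144/5
  k=0: +1/(0!*0!*1!*1!*3!*0!) = 1/6
Σ = 1/6  ⇒  CG² = 144/5*1/6² = 4/5
CG = +√(4/5) = +0.894427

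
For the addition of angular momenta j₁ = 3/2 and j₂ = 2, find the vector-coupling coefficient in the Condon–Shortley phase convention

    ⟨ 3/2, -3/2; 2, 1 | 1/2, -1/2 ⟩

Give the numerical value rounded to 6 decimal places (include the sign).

−√(1/10) = -0.316228

j₁+j₂−J=3  J+j₁−j₂=0  J−j₁+j₂=1  j₁+j₂+J+1=5
(j₁±m₁, j₂±m₂, J±M) = (0,3,3,1,0,1)
P² = 18/5
sum k=3..3:
  [3] −1/6 = -1/6
S = -1/6
C² = P²·S² = 1/10 ; C = -0.316228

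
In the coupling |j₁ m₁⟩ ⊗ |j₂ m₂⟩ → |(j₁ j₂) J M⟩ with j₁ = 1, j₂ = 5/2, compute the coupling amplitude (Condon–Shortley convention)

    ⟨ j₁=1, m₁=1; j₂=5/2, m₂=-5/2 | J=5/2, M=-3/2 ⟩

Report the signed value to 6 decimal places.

j₁+j₂−J=1  J+j₁−j₂=1  J−j₁+j₂=4  j₁+j₂+J+1=7
(j₁±m₁, j₂±m₂, J±M) = (2,0,0,5,1,4)
P² = 1152/7
sum k=0..0:
  [0] +1/24 = 1/24
S = 1/24
C² = P²·S² = 2/7 ; C = +0.534522

+√(2/7) = +0.534522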